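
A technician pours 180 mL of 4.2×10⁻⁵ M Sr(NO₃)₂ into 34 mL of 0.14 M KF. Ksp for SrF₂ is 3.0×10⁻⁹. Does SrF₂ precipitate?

Total volume after mixing = 180 + 34 = 214 mL.
[Sr²⁺] = (4.2×10⁻⁵)(180)/214 = 3.5×10⁻⁵ M
[F⁻] = (0.14)(34)/214 = 2.2×10⁻² M
Q = [Sr²⁺][F⁻]^2 = 1.7×10⁻⁸
Q = 1.7×10⁻⁸ > Ksp = 3.0×10⁻⁹, so the solution is supersaturated and SrF₂ precipitates.

Yes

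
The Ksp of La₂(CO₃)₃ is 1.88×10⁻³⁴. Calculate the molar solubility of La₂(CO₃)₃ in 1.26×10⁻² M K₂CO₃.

4.85×10⁻¹⁵ M

La₂(CO₃)₃(s) ⇌ 2 La³⁺(aq) + 3 CO₃²⁻(aq)
CO₃²⁻ is already present at 1.26×10⁻² M. If s mol/L of La₂(CO₃)₃ dissolves, [La³⁺] = 2s while [CO₃²⁻] ≈ 1.26×10⁻² M.
Ksp = [La³⁺]^2[CO₃²⁻]^3 = (2s)^2(1.26×10⁻²)^3
(2s)^2 = 1.88×10⁻³⁴ / (1.26×10⁻²)^3 = 9.40×10⁻²⁹
s = 4.85×10⁻¹⁵ M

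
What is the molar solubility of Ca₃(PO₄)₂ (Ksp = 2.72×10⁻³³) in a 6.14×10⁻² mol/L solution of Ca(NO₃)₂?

Ca₃(PO₄)₂(s) ⇌ 3 Ca²⁺(aq) + 2 PO₄³⁻(aq)
Let s be the solubility of Ca₃(PO₄)₂ here. The common ion gives [Ca²⁺] ≈ 6.14×10⁻² mol/L, and [PO₄³⁻] = 2s.
Ksp = [Ca²⁺]^3[PO₄³⁻]^2 = (6.14×10⁻²)^3(2s)^2
(2s)^2 = 2.72×10⁻³³ / (6.14×10⁻²)^3 = 1.18×10⁻²⁹
s = 1.71×10⁻¹⁵ mol/L

1.71×10⁻¹⁵ M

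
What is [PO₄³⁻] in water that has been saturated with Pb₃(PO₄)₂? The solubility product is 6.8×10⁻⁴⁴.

1.8×10⁻⁹ M

Pb₃(PO₄)₂(s) ⇌ 3 Pb²⁺(aq) + 2 PO₄³⁻(aq)
Call the molar solubility s, so that [Pb²⁺] = 3s and [PO₄³⁻] = 2s.
Ksp = [Pb²⁺]^3[PO₄³⁻]^2 = (3s)^3 · (2s)^2 = 108s^5 = 6.8×10⁻⁴⁴
s = 9.1×10⁻¹⁰ mol L⁻¹
[PO₄³⁻] = 2s = 1.8×10⁻⁹ mol L⁻¹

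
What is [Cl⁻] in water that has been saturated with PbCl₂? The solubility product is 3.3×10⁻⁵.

PbCl₂(s) ⇌ Pb²⁺(aq) + 2 Cl⁻(aq)
For each mole of PbCl₂ that dissolves per liter, [Pb²⁺] = s and [Cl⁻] = 2s; let s denote this solubility.
Ksp = [Pb²⁺][Cl⁻]^2 = s · (2s)^2 = 4s^3 = 3.3×10⁻⁵
s = 2.0×10⁻² M
[Cl⁻] = 2s = 4.0×10⁻² M

4.0×10⁻² M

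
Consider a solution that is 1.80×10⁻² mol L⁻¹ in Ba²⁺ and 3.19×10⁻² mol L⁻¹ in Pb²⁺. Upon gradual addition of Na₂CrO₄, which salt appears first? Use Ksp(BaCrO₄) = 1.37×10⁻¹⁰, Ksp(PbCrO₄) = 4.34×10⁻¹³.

PbCrO₄

Precipitation of each salt begins when its ion product equals Ksp.
For BaCrO₄: [CrO₄²⁻] = (Ksp/[Ba²⁺]) = 7.61×10⁻⁹ mol L⁻¹
For PbCrO₄: [CrO₄²⁻] = (Ksp/[Pb²⁺]) = 1.36×10⁻¹¹ mol L⁻¹
PbCrO₄ requires the lower [CrO₄²⁻], so it precipitates first.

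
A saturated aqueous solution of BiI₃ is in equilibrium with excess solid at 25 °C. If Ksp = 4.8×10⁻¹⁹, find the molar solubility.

1.2×10⁻⁵ M

BiI₃(s) ⇌ Bi³⁺(aq) + 3 I⁻(aq)
With molar solubility s: [Bi³⁺] = s, [I⁻] = 3s.
Ksp = [Bi³⁺][I⁻]^3 = s · (3s)^3 = 27s^4
27s^4 = 4.8×10⁻¹⁹  ⇒  s^4 = 1.8×10⁻²⁰
s = (1.8×10⁻²⁰)^(1/4) = 1.2×10⁻⁵ mol L⁻¹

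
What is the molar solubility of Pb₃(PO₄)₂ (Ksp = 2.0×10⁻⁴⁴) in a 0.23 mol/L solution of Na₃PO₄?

2.4×10⁻¹⁵ M

Pb₃(PO₄)₂(s) ⇌ 3 Pb²⁺(aq) + 2 PO₄³⁻(aq)
The solution already contains PO₄³⁻ at 0.23 mol/L. Let s be the molar solubility of Pb₃(PO₄)₂.
[PO₄³⁻] ≈ 0.23 mol/L (common ion dominates); [Pb²⁺] = 3s.
Ksp = [Pb²⁺]^3[PO₄³⁻]^2 = (3s)^3(0.23)^2
(3s)^3 = 2.0×10⁻⁴⁴ / (0.23)^2 = 3.8×10⁻⁴³
s = 2.4×10⁻¹⁵ mol/L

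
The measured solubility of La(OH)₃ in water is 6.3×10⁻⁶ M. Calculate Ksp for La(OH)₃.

Ksp = 4.3×10⁻²⁰

La(OH)₃(s) ⇌ La³⁺(aq) + 3 OH⁻(aq)
For each mole of La(OH)₃ that dissolves per liter, [La³⁺] = s and [OH⁻] = 3s; let s denote this solubility.
Ksp = [La³⁺][OH⁻]^3 = s · (3s)^3 = 27s^4
Ksp = 27 × (6.3×10⁻⁶)^4 = 4.3×10⁻²⁰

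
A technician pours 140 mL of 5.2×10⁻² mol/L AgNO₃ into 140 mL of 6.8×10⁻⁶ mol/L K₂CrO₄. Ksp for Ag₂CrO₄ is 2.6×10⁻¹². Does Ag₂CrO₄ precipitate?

The combined volume is 280 mL.
[Ag⁺] = (5.2×10⁻²)(140)/280 = 2.6×10⁻² mol/L
[CrO₄²⁻] = (6.8×10⁻⁶)(140)/280 = 3.4×10⁻⁶ mol/L
Q = [Ag⁺]^2[CrO₄²⁻] = 2.3×10⁻⁹
Q = 2.3×10⁻⁹ > Ksp = 2.6×10⁻¹², so the solution is supersaturated and Ag₂CrO₄ precipitates.

Yes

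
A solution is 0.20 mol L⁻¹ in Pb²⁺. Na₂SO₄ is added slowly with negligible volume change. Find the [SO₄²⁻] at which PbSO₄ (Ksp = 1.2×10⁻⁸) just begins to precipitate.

6.0×10⁻⁸ M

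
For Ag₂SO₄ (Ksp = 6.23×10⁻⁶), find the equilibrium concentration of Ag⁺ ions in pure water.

Ag₂SO₄(s) ⇌ 2 Ag⁺(aq) + SO₄²⁻(aq)
Let s be the molar solubility. Then [Ag⁺] = 2s and [SO₄²⁻] = s.
Ksp = [Ag⁺]^2[SO₄²⁻] = (2s)^2 · s = 4s^3 = 6.23×10⁻⁶
s = 1.16×10⁻² M
[Ag⁺] = 2s = 2.32×10⁻² M

2.32×10⁻² M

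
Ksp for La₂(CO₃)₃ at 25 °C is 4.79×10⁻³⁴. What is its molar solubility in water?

8.50×10⁻⁸ M

La₂(CO₃)₃(s) ⇌ 2 La³⁺(aq) + 3 CO₃²⁻(aq)
If s mol/L of La₂(CO₃)₃ dissolves, [La³⁺] = 2s and [CO₃²⁻] = 3s.
Ksp = [La³⁺]^2[CO₃²⁻]^3 = (2s)^2 · (3s)^3 = 108s^5
108s^5 = 4.79×10⁻³⁴  ⇒  s^5 = 4.44×10⁻³⁶
s = 8.50×10⁻⁸ mol/L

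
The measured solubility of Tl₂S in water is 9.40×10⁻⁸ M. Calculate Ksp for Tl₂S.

Tl₂S(s) ⇌ 2 Tl⁺(aq) + S²⁻(aq)
For each mole of Tl₂S that dissolves per liter, [Tl⁺] = 2s and [S²⁻] = s; let s denote this solubility.
Ksp = [Tl⁺]^2[S²⁻] = (2s)^2 · s = 4s^3
Ksp = 4 × (9.40×10⁻⁸)^3 = 3.32×10⁻²¹

Ksp = 3.32×10⁻²¹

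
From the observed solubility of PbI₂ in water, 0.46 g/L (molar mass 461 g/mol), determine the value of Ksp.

s = (0.46 g L⁻¹)/(461 g mol⁻¹) = 9.978×10⁻⁴ M
PbI₂(s) ⇌ Pb²⁺(aq) + 2 I⁻(aq)
With molar solubility s: [Pb²⁺] = s, [I⁻] = 2s.
Ksp = [Pb²⁺][I⁻]^2 = s · (2s)^2 = 4s^3
Ksp = 4 × (9.978×10⁻⁴)^3 = 4.0×10⁻⁹

Ksp = 4.0×10⁻⁹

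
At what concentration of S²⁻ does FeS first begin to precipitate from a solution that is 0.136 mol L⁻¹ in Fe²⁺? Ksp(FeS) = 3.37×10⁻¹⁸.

2.48×10⁻¹⁷ M

A salt starts to precipitate once the ion product Q reaches its Ksp.
FeS(s) ⇌ Fe²⁺(aq) + S²⁻(aq)
Ksp = [Fe²⁺][S²⁻] = [S²⁻](0.136)
[S²⁻] = 3.37×10⁻¹⁸ / (0.136) = 2.48×10⁻¹⁷
[S²⁻] = 2.48×10⁻¹⁷ mol L⁻¹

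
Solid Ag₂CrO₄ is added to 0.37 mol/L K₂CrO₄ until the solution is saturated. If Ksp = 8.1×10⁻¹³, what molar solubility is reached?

Ag₂CrO₄(s) ⇌ 2 Ag⁺(aq) + CrO₄²⁻(aq)
With CrO₄²⁻ already at 0.37 mol/L and s small, take [CrO₄²⁻] ≈ 0.37 mol/L and [Ag⁺] = 2s.
Ksp = [Ag⁺]^2[CrO₄²⁻] = (2s)^2(0.37)
(2s)^2 = 8.1×10⁻¹³ / (0.37) = 2.2×10⁻¹²
s = 7.4×10⁻⁷ mol/L

7.4×10⁻⁷ M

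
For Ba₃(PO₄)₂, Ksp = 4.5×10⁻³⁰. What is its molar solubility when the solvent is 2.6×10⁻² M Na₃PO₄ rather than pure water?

Ba₃(PO₄)₂(s) ⇌ 3 Ba²⁺(aq) + 2 PO₄³⁻(aq)
PO₄³⁻ is already present at 2.6×10⁻² M. If s mol/L of Ba₃(PO₄)₂ dissolves, [Ba²⁺] = 3s while [PO₄³⁻] ≈ 2.6×10⁻² M.
Ksp = [Ba²⁺]^3[PO₄³⁻]^2 = (3s)^3(2.6×10⁻²)^2
(3s)^3 = 4.5×10⁻³⁰ / (2.6×10⁻²)^2 = 6.7×10⁻²⁷
s = 6.3×10⁻¹⁰ M

6.3×10⁻¹⁰ M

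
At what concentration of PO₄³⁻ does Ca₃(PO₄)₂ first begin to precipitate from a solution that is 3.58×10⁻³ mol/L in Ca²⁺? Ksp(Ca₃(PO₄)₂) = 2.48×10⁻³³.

2.32×10⁻¹³ M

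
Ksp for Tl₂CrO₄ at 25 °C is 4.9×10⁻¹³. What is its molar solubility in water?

5.0×10⁻⁵ M

Tl₂CrO₄(s) ⇌ 2 Tl⁺(aq) + CrO₄²⁻(aq)
Let s be the molar solubility. Then [Tl⁺] = 2s and [CrO₄²⁻] = s.
Ksp = [Tl⁺]^2[CrO₄²⁻] = (2s)^2 · s = 4s^3
4s^3 = 4.9×10⁻¹³  ⇒  s^3 = 1.2×10⁻¹³
s = 5.0×10⁻⁵ mol/L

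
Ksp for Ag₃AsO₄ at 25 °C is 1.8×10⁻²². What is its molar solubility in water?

Ag₃AsO₄(s) ⇌ 3 Ag⁺(aq) + AsO₄³⁻(aq)
If s mol/L of Ag₃AsO₄ dissolves, [Ag⁺] = 3s and [AsO₄³⁻] = s.
Ksp = [Ag⁺]^3[AsO₄³⁻] = (3s)^3 · s = 27s^4
27s^4 = 1.8×10⁻²²  ⇒  s^4 = 6.7×10⁻²⁴
s = (6.7×10⁻²⁴)^(1/4) = 1.6×10⁻⁶ M

1.6×10⁻⁶ M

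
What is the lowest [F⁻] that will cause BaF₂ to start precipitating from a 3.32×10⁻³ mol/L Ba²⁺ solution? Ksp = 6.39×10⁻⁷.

A salt starts to precipitate once the ion product Q reaches its Ksp.
BaF₂(s) ⇌ Ba²⁺(aq) + 2 F⁻(aq)
Ksp = [Ba²⁺][F⁻]^2 = [F⁻]^2(3.32×10⁻³)
[F⁻]^2 = 6.39×10⁻⁷ / (3.32×10⁻³) = 1.92×10⁻⁴
[F⁻] = 1.39×10⁻² mol/L

1.39×10⁻² M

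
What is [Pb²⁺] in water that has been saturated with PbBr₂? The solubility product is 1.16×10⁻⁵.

PbBr₂(s) ⇌ Pb²⁺(aq) + 2 Br⁻(aq)
With molar solubility s: [Pb²⁺] = s, [Br⁻] = 2s.
Ksp = [Pb²⁺][Br⁻]^2 = s · (2s)^2 = 4s^3 = 1.16×10⁻⁵
s = 1.43×10⁻² M
[Pb²⁺] = s = 1.43×10⁻² M

1.43×10⁻² M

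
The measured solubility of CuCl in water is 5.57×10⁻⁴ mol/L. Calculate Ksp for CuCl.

Ksp = 3.10×10⁻⁷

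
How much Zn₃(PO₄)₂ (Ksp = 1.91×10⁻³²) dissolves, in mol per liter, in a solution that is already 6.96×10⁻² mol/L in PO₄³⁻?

5.27×10⁻¹¹ M

Zn₃(PO₄)₂(s) ⇌ 3 Zn²⁺(aq) + 2 PO₄³⁻(aq)
Let s be the solubility of Zn₃(PO₄)₂ here. The common ion gives [PO₄³⁻] ≈ 6.96×10⁻² mol/L, and [Zn²⁺] = 3s.
Ksp = [Zn²⁺]^3[PO₄³⁻]^2 = (3s)^3(6.96×10⁻²)^2
(3s)^3 = 1.91×10⁻³² / (6.96×10⁻²)^2 = 3.94×10⁻³⁰
s = 5.27×10⁻¹¹ mol/L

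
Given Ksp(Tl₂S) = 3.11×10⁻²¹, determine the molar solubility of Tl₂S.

9.20×10⁻⁸ M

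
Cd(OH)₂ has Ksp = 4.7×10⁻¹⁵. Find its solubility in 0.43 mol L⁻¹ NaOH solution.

Cd(OH)₂(s) ⇌ Cd²⁺(aq) + 2 OH⁻(aq)
OH⁻ is already present at 0.43 mol L⁻¹. If s mol/L of Cd(OH)₂ dissolves, [Cd²⁺] = s while [OH⁻] ≈ 0.43 mol L⁻¹.
Ksp = [Cd²⁺][OH⁻]^2 = s(0.43)^2
s = 4.7×10⁻¹⁵ / (0.43)^2 = 2.5×10⁻¹⁴
s = 2.5×10⁻¹⁴ mol L⁻¹

2.5×10⁻¹⁴ M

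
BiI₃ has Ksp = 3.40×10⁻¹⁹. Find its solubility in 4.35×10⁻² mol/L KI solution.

BiI₃(s) ⇌ Bi³⁺(aq) + 3 I⁻(aq)
The solution already contains I⁻ at 4.35×10⁻² mol/L. Let s be the molar solubility of BiI₃.
[I⁻] ≈ 4.35×10⁻² mol/L (common ion dominates); [Bi³⁺] = s.
Ksp = [Bi³⁺][I⁻]^3 = s(4.35×10⁻²)^3
s = 3.40×10⁻¹⁹ / (4.35×10⁻²)^3 = 4.13×10⁻¹⁵
s = 4.13×10⁻¹⁵ mol/L

4.13×10⁻¹⁵ M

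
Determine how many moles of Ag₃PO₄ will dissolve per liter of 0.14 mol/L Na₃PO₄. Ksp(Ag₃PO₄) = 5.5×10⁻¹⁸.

1.1×10⁻⁶ M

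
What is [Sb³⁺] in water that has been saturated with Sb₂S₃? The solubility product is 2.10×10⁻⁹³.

2.28×10⁻¹⁹ M

Sb₂S₃(s) ⇌ 2 Sb³⁺(aq) + 3 S²⁻(aq)
For each mole of Sb₂S₃ that dissolves per liter, [Sb³⁺] = 2s and [S²⁻] = 3s; let s denote this solubility.
Ksp = [Sb³⁺]^2[S²⁻]^3 = (2s)^2 · (3s)^3 = 108s^5 = 2.10×10⁻⁹³
s = 1.14×10⁻¹⁹ M
[Sb³⁺] = 2s = 2.28×10⁻¹⁹ M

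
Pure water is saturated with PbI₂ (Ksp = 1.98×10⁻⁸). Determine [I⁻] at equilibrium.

3.41×10⁻³ M

PbI₂(s) ⇌ Pb²⁺(aq) + 2 I⁻(aq)
If s mol/L of PbI₂ dissolves, [Pb²⁺] = s and [I⁻] = 2s.
Ksp = [Pb²⁺][I⁻]^2 = s · (2s)^2 = 4s^3 = 1.98×10⁻⁸
s = 1.70×10⁻³ mol L⁻¹
[I⁻] = 2s = 3.41×10⁻³ mol L⁻¹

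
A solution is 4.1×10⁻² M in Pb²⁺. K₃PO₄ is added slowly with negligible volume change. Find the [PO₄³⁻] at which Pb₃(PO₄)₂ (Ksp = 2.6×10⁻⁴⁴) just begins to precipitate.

Each salt precipitates once Q = Ksp for that salt.
Pb₃(PO₄)₂(s) ⇌ 3 Pb²⁺(aq) + 2 PO₄³⁻(aq)
Ksp = [Pb²⁺]^3[PO₄³⁻]^2 = [PO₄³⁻]^2(4.1×10⁻²)^3
[PO₄³⁻]^2 = 2.6×10⁻⁴⁴ / (4.1×10⁻²)^3 = 3.8×10⁻⁴⁰
[PO₄³⁻] = 1.9×10⁻²⁰ M

1.9×10⁻²⁰ M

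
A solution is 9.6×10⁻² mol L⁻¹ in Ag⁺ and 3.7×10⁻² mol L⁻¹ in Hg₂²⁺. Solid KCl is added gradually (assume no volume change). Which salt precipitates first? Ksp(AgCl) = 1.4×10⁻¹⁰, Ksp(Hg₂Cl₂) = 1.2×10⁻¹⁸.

Precipitation of each salt begins when its ion product equals Ksp.
For AgCl: [Cl⁻] = (Ksp/[Ag⁺]) = 1.5×10⁻⁹ mol L⁻¹
For Hg₂Cl₂: [Cl⁻] = (Ksp/[Hg₂²⁺])^(1/2) = 5.7×10⁻⁹ mol L⁻¹
The smaller threshold [Cl⁻] is reached first, so AgCl precipitates first.

AgCl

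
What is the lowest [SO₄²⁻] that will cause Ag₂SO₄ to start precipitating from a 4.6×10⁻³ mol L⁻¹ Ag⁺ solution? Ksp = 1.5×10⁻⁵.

The threshold for precipitation is Q = Ksp.
Ag₂SO₄(s) ⇌ 2 Ag⁺(aq) + SO₄²⁻(aq)
Ksp = [Ag⁺]^2[SO₄²⁻] = [SO₄²⁻](4.6×10⁻³)^2
[SO₄²⁻] = 1.5×10⁻⁵ / (4.6×10⁻³)^2 = 0.71
[SO₄²⁻] = 0.71 mol L⁻¹

0.71 M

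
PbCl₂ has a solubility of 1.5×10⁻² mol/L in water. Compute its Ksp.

PbCl₂(s) ⇌ Pb²⁺(aq) + 2 Cl⁻(aq)
With molar solubility s: [Pb²⁺] = s, [Cl⁻] = 2s.
Ksp = [Pb²⁺][Cl⁻]^2 = s · (2s)^2 = 4s^3
Ksp = 4 × (1.5×10⁻²)^3 = 1.4×10⁻⁵

Ksp = 1.4×10⁻⁵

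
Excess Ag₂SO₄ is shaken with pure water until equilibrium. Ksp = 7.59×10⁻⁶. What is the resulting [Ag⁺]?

2.48×10⁻² M

Ag₂SO₄(s) ⇌ 2 Ag⁺(aq) + SO₄²⁻(aq)
Call the molar solubility s, so that [Ag⁺] = 2s and [SO₄²⁻] = s.
Ksp = [Ag⁺]^2[SO₄²⁻] = (2s)^2 · s = 4s^3 = 7.59×10⁻⁶
s = 1.24×10⁻² M
[Ag⁺] = 2s = 2.48×10⁻² M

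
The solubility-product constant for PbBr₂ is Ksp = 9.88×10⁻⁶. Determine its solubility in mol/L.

PbBr₂(s) ⇌ Pb²⁺(aq) + 2 Br⁻(aq)
Call the molar solubility s, so that [Pb²⁺] = s and [Br⁻] = 2s.
Ksp = [Pb²⁺][Br⁻]^2 = s · (2s)^2 = 4s^3
4s^3 = 9.88×10⁻⁶  ⇒  s^3 = 2.47×10⁻⁶
s = 1.35×10⁻² M

1.35×10⁻² M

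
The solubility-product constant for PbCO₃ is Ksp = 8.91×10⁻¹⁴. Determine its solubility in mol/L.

2.98×10⁻⁷ M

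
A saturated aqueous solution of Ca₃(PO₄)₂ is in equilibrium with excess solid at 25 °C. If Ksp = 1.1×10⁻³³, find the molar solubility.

Ca₃(PO₄)₂(s) ⇌ 3 Ca²⁺(aq) + 2 PO₄³⁻(aq)
Let s be the molar solubility. Then [Ca²⁺] = 3s and [PO₄³⁻] = 2s.
Ksp = [Ca²⁺]^3[PO₄³⁻]^2 = (3s)^3 · (2s)^2 = 108s^5
108s^5 = 1.1×10⁻³³  ⇒  s^5 = 1.0×10⁻³⁵
s = 1.0×10⁻⁷ M

1.0×10⁻⁷ M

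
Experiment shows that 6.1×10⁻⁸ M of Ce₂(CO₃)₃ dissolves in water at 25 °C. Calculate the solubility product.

Ksp = 9.1×10⁻³⁵

Ce₂(CO₃)₃(s) ⇌ 2 Ce³⁺(aq) + 3 CO₃²⁻(aq)
For each mole of Ce₂(CO₃)₃ that dissolves per liter, [Ce³⁺] = 2s and [CO₃²⁻] = 3s; let s denote this solubility.
Ksp = [Ce³⁺]^2[CO₃²⁻]^3 = (2s)^2 · (3s)^3 = 108s^5
Ksp = 108 × (6.1×10⁻⁸)^5 = 9.1×10⁻³⁵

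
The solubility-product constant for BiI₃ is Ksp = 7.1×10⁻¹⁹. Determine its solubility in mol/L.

BiI₃(s) ⇌ Bi³⁺(aq) + 3 I⁻(aq)
With molar solubility s: [Bi³⁺] = s, [I⁻] = 3s.
Ksp = [Bi³⁺][I⁻]^3 = s · (3s)^3 = 27s^4
27s^4 = 7.1×10⁻¹⁹  ⇒  s^4 = 2.6×10⁻²⁰
s = (2.6×10⁻²⁰)^(1/4) = 1.3×10⁻⁵ mol/L

1.3×10⁻⁵ M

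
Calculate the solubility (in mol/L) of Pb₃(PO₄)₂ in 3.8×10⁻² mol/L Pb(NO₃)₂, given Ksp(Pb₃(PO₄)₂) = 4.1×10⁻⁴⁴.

1.4×10⁻²⁰ M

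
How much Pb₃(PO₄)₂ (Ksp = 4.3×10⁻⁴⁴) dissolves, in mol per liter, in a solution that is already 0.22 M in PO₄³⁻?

Pb₃(PO₄)₂(s) ⇌ 3 Pb²⁺(aq) + 2 PO₄³⁻(aq)
With PO₄³⁻ already at 0.22 M and s small, take [PO₄³⁻] ≈ 0.22 M and [Pb²⁺] = 3s.
Ksp = [Pb²⁺]^3[PO₄³⁻]^2 = (3s)^3(0.22)^2
(3s)^3 = 4.3×10⁻⁴⁴ / (0.22)^2 = 8.9×10⁻⁴³
s = 3.2×10⁻¹⁵ M

3.2×10⁻¹⁵ M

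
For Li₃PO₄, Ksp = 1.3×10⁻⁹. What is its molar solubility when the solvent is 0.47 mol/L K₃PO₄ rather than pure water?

Li₃PO₄(s) ⇌ 3 Li⁺(aq) + PO₄³⁻(aq)
The solution already contains PO₄³⁻ at 0.47 mol/L. Let s be the molar solubility of Li₃PO₄.
[PO₄³⁻] ≈ 0.47 mol/L (common ion dominates); [Li⁺] = 3s.
Ksp = [Li⁺]^3[PO₄³⁻] = (3s)^3(0.47)
(3s)^3 = 1.3×10⁻⁹ / (0.47) = 2.8×10⁻⁹
s = 4.7×10⁻⁴ mol/L

4.7×10⁻⁴ M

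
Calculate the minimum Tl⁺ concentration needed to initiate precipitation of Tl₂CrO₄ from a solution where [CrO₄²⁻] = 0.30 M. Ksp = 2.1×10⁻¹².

2.6×10⁻⁶ M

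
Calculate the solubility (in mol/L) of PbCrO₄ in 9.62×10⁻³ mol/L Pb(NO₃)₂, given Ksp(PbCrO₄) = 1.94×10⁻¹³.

2.02×10⁻¹¹ M

PbCrO₄(s) ⇌ Pb²⁺(aq) + CrO₄²⁻(aq)
With Pb²⁺ already at 9.62×10⁻³ mol/L and s small, take [Pb²⁺] ≈ 9.62×10⁻³ mol/L and [CrO₄²⁻] = s.
Ksp = [Pb²⁺][CrO₄²⁻] = (9.62×10⁻³)s
s = 1.94×10⁻¹³ / (9.62×10⁻³) = 2.02×10⁻¹¹
s = 2.02×10⁻¹¹ mol/L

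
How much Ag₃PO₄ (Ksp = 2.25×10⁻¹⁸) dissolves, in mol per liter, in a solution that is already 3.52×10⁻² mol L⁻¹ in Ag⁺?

Ag₃PO₄(s) ⇌ 3 Ag⁺(aq) + PO₄³⁻(aq)
The solution already contains Ag⁺ at 3.52×10⁻² mol L⁻¹. Let s be the molar solubility of Ag₃PO₄.
[Ag⁺] ≈ 3.52×10⁻² mol L⁻¹ (common ion dominates); [PO₄³⁻] = s.
Ksp = [Ag⁺]^3[PO₄³⁻] = (3.52×10⁻²)^3s
s = 2.25×10⁻¹⁸ / (3.52×10⁻²)^3 = 5.16×10⁻¹⁴
s = 5.16×10⁻¹⁴ mol L⁻¹

5.16×10⁻¹⁴ M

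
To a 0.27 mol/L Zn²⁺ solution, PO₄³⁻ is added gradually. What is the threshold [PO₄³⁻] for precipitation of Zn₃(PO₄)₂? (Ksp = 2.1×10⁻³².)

1.0×10⁻¹⁵ M

Precipitation begins when Q = Ksp.
Zn₃(PO₄)₂(s) ⇌ 3 Zn²⁺(aq) + 2 PO₄³⁻(aq)
Ksp = [Zn²⁺]^3[PO₄³⁻]^2 = [PO₄³⁻]^2(0.27)^3
[PO₄³⁻]^2 = 2.1×10⁻³² / (0.27)^3 = 1.1×10⁻³⁰
[PO₄³⁻] = 1.0×10⁻¹⁵ mol/L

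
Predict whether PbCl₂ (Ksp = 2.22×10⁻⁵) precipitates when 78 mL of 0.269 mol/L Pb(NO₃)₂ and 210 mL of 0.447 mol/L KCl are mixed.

Yes

After mixing, V = 78 mL + 210 mL = 288 mL.
[Pb²⁺] = (0.269)(78)/288 = 7.29×10⁻² mol/L
[Cl⁻] = (0.447)(210)/288 = 0.326 mol/L
Q = [Pb²⁺][Cl⁻]^2 = 7.74×10⁻³
Q = 7.74×10⁻³ > Ksp = 2.22×10⁻⁵, so the solution is supersaturated and PbCl₂ precipitates.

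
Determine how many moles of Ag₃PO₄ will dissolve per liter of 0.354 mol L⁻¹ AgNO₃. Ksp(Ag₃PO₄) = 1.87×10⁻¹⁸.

4.22×10⁻¹⁷ M

Ag₃PO₄(s) ⇌ 3 Ag⁺(aq) + PO₄³⁻(aq)
Ag⁺ is already present at 0.354 mol L⁻¹. If s mol/L of Ag₃PO₄ dissolves, [PO₄³⁻] = s while [Ag⁺] ≈ 0.354 mol L⁻¹.
Ksp = [Ag⁺]^3[PO₄³⁻] = (0.354)^3s
s = 1.87×10⁻¹⁸ / (0.354)^3 = 4.22×10⁻¹⁷
s = 4.22×10⁻¹⁷ mol L⁻¹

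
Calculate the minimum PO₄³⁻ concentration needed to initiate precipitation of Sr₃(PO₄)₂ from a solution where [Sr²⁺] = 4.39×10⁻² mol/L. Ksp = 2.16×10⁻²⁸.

1.60×10⁻¹² M

A salt starts to precipitate once the ion product Q reaches its Ksp.
Sr₃(PO₄)₂(s) ⇌ 3 Sr²⁺(aq) + 2 PO₄³⁻(aq)
Ksp = [Sr²⁺]^3[PO₄³⁻]^2 = [PO₄³⁻]^2(4.39×10⁻²)^3
[PO₄³⁻]^2 = 2.16×10⁻²⁸ / (4.39×10⁻²)^3 = 2.55×10⁻²⁴
[PO₄³⁻] = 1.60×10⁻¹² mol/L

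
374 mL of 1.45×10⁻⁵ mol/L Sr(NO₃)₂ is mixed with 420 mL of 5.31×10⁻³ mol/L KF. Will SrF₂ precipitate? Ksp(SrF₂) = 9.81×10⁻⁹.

No

After mixing, V = 374 mL + 420 mL = 794 mL.
[Sr²⁺] = (1.45×10⁻⁵)(374)/794 = 6.83×10⁻⁶ mol/L
[F⁻] = (5.31×10⁻³)(420)/794 = 2.81×10⁻³ mol/L
Q = [Sr²⁺][F⁻]^2 = 5.39×10⁻¹¹
Q < Ksp (5.39×10⁻¹¹ vs 9.81×10⁻⁹); the solution remains unsaturated and no precipitate forms.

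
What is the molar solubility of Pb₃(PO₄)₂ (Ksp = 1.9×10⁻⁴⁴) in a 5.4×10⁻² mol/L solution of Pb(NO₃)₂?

5.5×10⁻²¹ M

Pb₃(PO₄)₂(s) ⇌ 3 Pb²⁺(aq) + 2 PO₄³⁻(aq)
With Pb²⁺ already at 5.4×10⁻² mol/L and s small, take [Pb²⁺] ≈ 5.4×10⁻² mol/L and [PO₄³⁻] = 2s.
Ksp = [Pb²⁺]^3[PO₄³⁻]^2 = (5.4×10⁻²)^3(2s)^2
(2s)^2 = 1.9×10⁻⁴⁴ / (5.4×10⁻²)^3 = 1.2×10⁻⁴⁰
s = 5.5×10⁻²¹ mol/L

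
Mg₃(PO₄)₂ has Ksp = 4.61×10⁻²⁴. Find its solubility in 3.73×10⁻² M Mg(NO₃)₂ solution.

1.49×10⁻¹⁰ M

Mg₃(PO₄)₂(s) ⇌ 3 Mg²⁺(aq) + 2 PO₄³⁻(aq)
With Mg²⁺ already at 3.73×10⁻² M and s small, take [Mg²⁺] ≈ 3.73×10⁻² M and [PO₄³⁻] = 2s.
Ksp = [Mg²⁺]^3[PO₄³⁻]^2 = (3.73×10⁻²)^3(2s)^2
(2s)^2 = 4.61×10⁻²⁴ / (3.73×10⁻²)^3 = 8.88×10⁻²⁰
s = 1.49×10⁻¹⁰ M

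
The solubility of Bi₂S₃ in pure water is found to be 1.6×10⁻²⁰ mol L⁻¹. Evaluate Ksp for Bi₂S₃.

Ksp = 1.1×10⁻⁹⁷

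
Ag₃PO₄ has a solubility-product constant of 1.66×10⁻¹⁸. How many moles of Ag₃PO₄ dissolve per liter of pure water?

1.57×10⁻⁵ M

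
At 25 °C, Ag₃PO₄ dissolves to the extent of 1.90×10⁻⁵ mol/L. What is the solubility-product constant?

Ksp = 3.52×10⁻¹⁸

Ag₃PO₄(s) ⇌ 3 Ag⁺(aq) + PO₄³⁻(aq)
With molar solubility s: [Ag⁺] = 3s, [PO₄³⁻] = s.
Ksp = [Ag⁺]^3[PO₄³⁻] = (3s)^3 · s = 27s^4
Ksp = 27 × (1.90×10⁻⁵)^4 = 3.52×10⁻¹⁸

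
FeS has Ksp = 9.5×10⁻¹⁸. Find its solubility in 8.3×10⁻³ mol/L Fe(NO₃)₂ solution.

FeS(s) ⇌ Fe²⁺(aq) + S²⁻(aq)
The solution already contains Fe²⁺ at 8.3×10⁻³ mol/L. Let s be the molar solubility of FeS.
[Fe²⁺] ≈ 8.3×10⁻³ mol/L (common ion dominates); [S²⁻] = s.
Ksp = [Fe²⁺][S²⁻] = (8.3×10⁻³)s
s = 9.5×10⁻¹⁸ / (8.3×10⁻³) = 1.1×10⁻¹⁵
s = 1.1×10⁻¹⁵ mol/L

1.1×10⁻¹⁵ M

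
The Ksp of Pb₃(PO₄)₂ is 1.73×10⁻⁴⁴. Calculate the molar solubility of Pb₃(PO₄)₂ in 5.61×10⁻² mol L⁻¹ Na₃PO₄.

5.88×10⁻¹⁵ M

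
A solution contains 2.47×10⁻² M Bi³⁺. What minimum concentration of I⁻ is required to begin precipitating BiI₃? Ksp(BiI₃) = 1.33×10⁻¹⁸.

3.78×10⁻⁶ M

Precipitation begins when Q = Ksp.
BiI₃(s) ⇌ Bi³⁺(aq) + 3 I⁻(aq)
Ksp = [Bi³⁺][I⁻]^3 = [I⁻]^3(2.47×10⁻²)
[I⁻]^3 = 1.33×10⁻¹⁸ / (2.47×10⁻²) = 5.38×10⁻¹⁷
[I⁻] = 3.78×10⁻⁶ M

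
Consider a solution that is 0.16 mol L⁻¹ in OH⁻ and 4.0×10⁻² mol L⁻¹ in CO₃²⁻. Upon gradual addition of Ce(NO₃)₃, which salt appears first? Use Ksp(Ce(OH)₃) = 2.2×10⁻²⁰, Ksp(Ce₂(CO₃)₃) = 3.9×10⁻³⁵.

Ce(OH)₃

A salt starts to precipitate once the ion product Q reaches its Ksp.
For Ce(OH)₃: [Ce³⁺] = (Ksp/[OH⁻]^3) = 5.4×10⁻¹⁸ mol L⁻¹
For Ce₂(CO₃)₃: [Ce³⁺] = (Ksp/[CO₃²⁻]^3)^(1/2) = 7.8×10⁻¹⁶ mol L⁻¹
Since Ce(OH)₃ needs less Ce³⁺ to reach saturation, it precipitates first.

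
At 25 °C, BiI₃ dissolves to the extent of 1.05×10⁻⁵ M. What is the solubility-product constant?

BiI₃(s) ⇌ Bi³⁺(aq) + 3 I⁻(aq)
If s mol/L of BiI₃ dissolves, [Bi³⁺] = s and [I⁻] = 3s.
Ksp = [Bi³⁺][I⁻]^3 = s · (3s)^3 = 27s^4
Ksp = 27 × (1.05×10⁻⁵)^4 = 3.28×10⁻¹⁹

Ksp = 3.28×10⁻¹⁹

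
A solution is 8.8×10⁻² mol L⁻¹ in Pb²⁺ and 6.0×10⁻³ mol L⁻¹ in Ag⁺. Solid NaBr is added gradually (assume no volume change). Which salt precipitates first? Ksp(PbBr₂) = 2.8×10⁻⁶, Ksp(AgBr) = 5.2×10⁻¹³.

AgBr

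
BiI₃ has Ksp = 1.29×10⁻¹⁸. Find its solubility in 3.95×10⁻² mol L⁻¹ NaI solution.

BiI₃(s) ⇌ Bi³⁺(aq) + 3 I⁻(aq)
With I⁻ already at 3.95×10⁻² mol L⁻¹ and s small, take [I⁻] ≈ 3.95×10⁻² mol L⁻¹ and [Bi³⁺] = s.
Ksp = [Bi³⁺][I⁻]^3 = s(3.95×10⁻²)^3
s = 1.29×10⁻¹⁸ / (3.95×10⁻²)^3 = 2.09×10⁻¹⁴
s = 2.09×10⁻¹⁴ mol L⁻¹

2.09×10⁻¹⁴ M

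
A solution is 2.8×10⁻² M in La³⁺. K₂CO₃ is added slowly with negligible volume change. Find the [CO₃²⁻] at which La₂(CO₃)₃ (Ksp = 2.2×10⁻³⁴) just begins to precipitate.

6.5×10⁻¹¹ M

Precipitation of each salt begins when its ion product equals Ksp.
La₂(CO₃)₃(s) ⇌ 2 La³⁺(aq) + 3 CO₃²⁻(aq)
Ksp = [La³⁺]^2[CO₃²⁻]^3 = [CO₃²⁻]^3(2.8×10⁻²)^2
[CO₃²⁻]^3 = 2.2×10⁻³⁴ / (2.8×10⁻²)^2 = 2.8×10⁻³¹
[CO₃²⁻] = 6.5×10⁻¹¹ M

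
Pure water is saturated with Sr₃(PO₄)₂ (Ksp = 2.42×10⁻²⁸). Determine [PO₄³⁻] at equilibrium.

2.35×10⁻⁶ M

Sr₃(PO₄)₂(s) ⇌ 3 Sr²⁺(aq) + 2 PO₄³⁻(aq)
With molar solubility s: [Sr²⁺] = 3s, [PO₄³⁻] = 2s.
Ksp = [Sr²⁺]^3[PO₄³⁻]^2 = (3s)^3 · (2s)^2 = 108s^5 = 2.42×10⁻²⁸
s = 1.18×10⁻⁶ mol/L
[PO₄³⁻] = 2s = 2.35×10⁻⁶ mol/L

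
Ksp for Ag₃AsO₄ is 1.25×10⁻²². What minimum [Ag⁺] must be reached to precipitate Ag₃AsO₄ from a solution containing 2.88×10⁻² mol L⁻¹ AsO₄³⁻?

1.63×10⁻⁷ M

Each salt precipitates once Q = Ksp for that salt.
Ag₃AsO₄(s) ⇌ 3 Ag⁺(aq) + AsO₄³⁻(aq)
Ksp = [Ag⁺]^3[AsO₄³⁻] = [Ag⁺]^3(2.88×10⁻²)
[Ag⁺]^3 = 1.25×10⁻²² / (2.88×10⁻²) = 4.34×10⁻²¹
[Ag⁺] = 1.63×10⁻⁷ mol L⁻¹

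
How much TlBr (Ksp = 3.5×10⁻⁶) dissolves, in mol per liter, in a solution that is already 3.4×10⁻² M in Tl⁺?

TlBr(s) ⇌ Tl⁺(aq) + Br⁻(aq)
Tl⁺ is already present at 3.4×10⁻² M. If s mol/L of TlBr dissolves, [Br⁻] = s while [Tl⁺] ≈ 3.4×10⁻² M.
Ksp = [Tl⁺][Br⁻] = (3.4×10⁻²)s
s = 3.5×10⁻⁶ / (3.4×10⁻²) = 1.0×10⁻⁴
s = 1.0×10⁻⁴ M

1.0×10⁻⁴ M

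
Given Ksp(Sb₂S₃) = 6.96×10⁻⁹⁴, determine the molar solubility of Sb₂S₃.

Sb₂S₃(s) ⇌ 2 Sb³⁺(aq) + 3 S²⁻(aq)
Let s be the molar solubility. Then [Sb³⁺] = 2s and [S²⁻] = 3s.
Ksp = [Sb³⁺]^2[S²⁻]^3 = (2s)^2 · (3s)^3 = 108s^5
108s^5 = 6.96×10⁻⁹⁴  ⇒  s^5 = 6.44×10⁻⁹⁶
Taking the 5th root, s = 9.16×10⁻²⁰ M.

9.16×10⁻²⁰ M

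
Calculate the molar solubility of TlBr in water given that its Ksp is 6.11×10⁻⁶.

2.47×10⁻³ M

TlBr(s) ⇌ Tl⁺(aq) + Br⁻(aq)
Call the molar solubility s, so that [Tl⁺] = s and [Br⁻] = s.
Ksp = [Tl⁺][Br⁻] = s · s = s^2
s^2 = 6.11×10⁻⁶
Taking the 2nd root, s = 2.47×10⁻³ mol L⁻¹.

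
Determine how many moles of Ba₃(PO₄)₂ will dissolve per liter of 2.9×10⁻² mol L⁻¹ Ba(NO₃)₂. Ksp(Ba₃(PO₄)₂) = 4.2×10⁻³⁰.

Ba₃(PO₄)₂(s) ⇌ 3 Ba²⁺(aq) + 2 PO₄³⁻(aq)
Let s be the solubility of Ba₃(PO₄)₂ here. The common ion gives [Ba²⁺] ≈ 2.9×10⁻² mol L⁻¹, and [PO₄³⁻] = 2s.
Ksp = [Ba²⁺]^3[PO₄³⁻]^2 = (2.9×10⁻²)^3(2s)^2
(2s)^2 = 4.2×10⁻³⁰ / (2.9×10⁻²)^3 = 1.7×10⁻²⁵
s = 2.1×10⁻¹³ mol L⁻¹

2.1×10⁻¹³ M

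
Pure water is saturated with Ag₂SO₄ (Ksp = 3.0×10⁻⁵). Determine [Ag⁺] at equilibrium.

Ag₂SO₄(s) ⇌ 2 Ag⁺(aq) + SO₄²⁻(aq)
If s mol/L of Ag₂SO₄ dissolves, [Ag⁺] = 2s and [SO₄²⁻] = s.
Ksp = [Ag⁺]^2[SO₄²⁻] = (2s)^2 · s = 4s^3 = 3.0×10⁻⁵
s = 2.0×10⁻² mol/L
[Ag⁺] = 2s = 3.9×10⁻² mol/L

3.9×10⁻² M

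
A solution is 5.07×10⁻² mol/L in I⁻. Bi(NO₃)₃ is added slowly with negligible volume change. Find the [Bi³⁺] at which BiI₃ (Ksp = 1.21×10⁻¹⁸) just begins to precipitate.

Precipitation of each salt begins when its ion product equals Ksp.
BiI₃(s) ⇌ Bi³⁺(aq) + 3 I⁻(aq)
Ksp = [Bi³⁺][I⁻]^3 = [Bi³⁺](5.07×10⁻²)^3
[Bi³⁺] = 1.21×10⁻¹⁸ / (5.07×10⁻²)^3 = 9.28×10⁻¹⁵
[Bi³⁺] = 9.28×10⁻¹⁵ mol/L

9.28×10⁻¹⁵ M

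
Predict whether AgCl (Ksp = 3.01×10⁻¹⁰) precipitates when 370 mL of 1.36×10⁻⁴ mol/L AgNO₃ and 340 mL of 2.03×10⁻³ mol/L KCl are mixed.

The combined volume is 710 mL.
[Ag⁺] = (1.36×10⁻⁴)(370)/710 = 7.09×10⁻⁵ mol/L
[Cl⁻] = (2.03×10⁻³)(340)/710 = 9.72×10⁻⁴ mol/L
Q = [Ag⁺][Cl⁻] = 6.89×10⁻⁸
Since Q (6.89×10⁻⁸) exceeds Ksp (3.01×10⁻¹⁰), AgCl will precipitate.

Yes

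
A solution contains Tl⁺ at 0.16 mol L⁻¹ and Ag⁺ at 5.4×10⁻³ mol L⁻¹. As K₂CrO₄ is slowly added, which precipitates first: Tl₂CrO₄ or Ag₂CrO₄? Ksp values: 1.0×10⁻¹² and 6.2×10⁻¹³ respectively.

Tl₂CrO₄

A salt starts to precipitate once the ion product Q reaches its Ksp.
For Tl₂CrO₄: [CrO₄²⁻] = (Ksp/[Tl⁺]^2) = 3.9×10⁻¹¹ mol L⁻¹
For Ag₂CrO₄: [CrO₄²⁻] = (Ksp/[Ag⁺]^2) = 2.1×10⁻⁸ mol L⁻¹
Tl₂CrO₄ requires the lower [CrO₄²⁻], so it precipitates first.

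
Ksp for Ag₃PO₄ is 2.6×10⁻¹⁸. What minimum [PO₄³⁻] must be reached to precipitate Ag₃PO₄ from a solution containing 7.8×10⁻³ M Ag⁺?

5.5×10⁻¹² M

Precipitation of each salt begins when its ion product equals Ksp.
Ag₃PO₄(s) ⇌ 3 Ag⁺(aq) + PO₄³⁻(aq)
Ksp = [Ag⁺]^3[PO₄³⁻] = [PO₄³⁻](7.8×10⁻³)^3
[PO₄³⁻] = 2.6×10⁻¹⁸ / (7.8×10⁻³)^3 = 5.5×10⁻¹²
[PO₄³⁻] = 5.5×10⁻¹² M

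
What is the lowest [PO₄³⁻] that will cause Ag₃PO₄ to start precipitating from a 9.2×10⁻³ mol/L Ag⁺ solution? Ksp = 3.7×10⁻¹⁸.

Each salt precipitates once Q = Ksp for that salt.
Ag₃PO₄(s) ⇌ 3 Ag⁺(aq) + PO₄³⁻(aq)
Ksp = [Ag⁺]^3[PO₄³⁻] = [PO₄³⁻](9.2×10⁻³)^3
[PO₄³⁻] = 3.7×10⁻¹⁸ / (9.2×10⁻³)^3 = 4.8×10⁻¹²
[PO₄³⁻] = 4.8×10⁻¹² mol/L

4.8×10⁻¹² M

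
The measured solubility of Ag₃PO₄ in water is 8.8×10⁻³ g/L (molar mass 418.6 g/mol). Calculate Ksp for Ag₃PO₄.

Ksp = 5.3×10⁻¹⁸

Molar solubility s = (8.8×10⁻³ g/L) / (418.6 g/mol) = 2.102×10⁻⁵ mol/L
Ag₃PO₄(s) ⇌ 3 Ag⁺(aq) + PO₄³⁻(aq)
Let s be the molar solubility. Then [Ag⁺] = 3s and [PO₄³⁻] = s.
Ksp = [Ag⁺]^3[PO₄³⁻] = (3s)^3 · s = 27s^4
Ksp = 27 × (2.102×10⁻⁵)^4 = 5.3×10⁻¹⁸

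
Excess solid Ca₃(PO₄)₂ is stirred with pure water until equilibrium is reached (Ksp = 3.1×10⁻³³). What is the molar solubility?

1.2×10⁻⁷ M

Ca₃(PO₄)₂(s) ⇌ 3 Ca²⁺(aq) + 2 PO₄³⁻(aq)
Let s be the molar solubility. Then [Ca²⁺] = 3s and [PO₄³⁻] = 2s.
Ksp = [Ca²⁺]^3[PO₄³⁻]^2 = (3s)^3 · (2s)^2 = 108s^5
108s^5 = 3.1×10⁻³³  ⇒  s^5 = 2.9×10⁻³⁵
s = 1.2×10⁻⁷ mol L⁻¹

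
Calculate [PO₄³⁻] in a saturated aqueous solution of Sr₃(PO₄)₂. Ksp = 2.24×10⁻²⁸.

Sr₃(PO₄)₂(s) ⇌ 3 Sr²⁺(aq) + 2 PO₄³⁻(aq)
If s mol/L of Sr₃(PO₄)₂ dissolves, [Sr²⁺] = 3s and [PO₄³⁻] = 2s.
Ksp = [Sr²⁺]^3[PO₄³⁻]^2 = (3s)^3 · (2s)^2 = 108s^5 = 2.24×10⁻²⁸
s = 1.16×10⁻⁶ mol/L
[PO₄³⁻] = 2s = 2.31×10⁻⁶ mol/L

2.31×10⁻⁶ M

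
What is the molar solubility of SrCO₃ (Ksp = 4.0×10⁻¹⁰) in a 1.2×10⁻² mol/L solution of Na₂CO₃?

3.3×10⁻⁸ M

SrCO₃(s) ⇌ Sr²⁺(aq) + CO₃²⁻(aq)
The solution already contains CO₃²⁻ at 1.2×10⁻² mol/L. Let s be the molar solubility of SrCO₃.
[CO₃²⁻] ≈ 1.2×10⁻² mol/L (common ion dominates); [Sr²⁺] = s.
Ksp = [Sr²⁺][CO₃²⁻] = s(1.2×10⁻²)
s = 4.0×10⁻¹⁰ / (1.2×10⁻²) = 3.3×10⁻⁸
s = 3.3×10⁻⁸ mol/L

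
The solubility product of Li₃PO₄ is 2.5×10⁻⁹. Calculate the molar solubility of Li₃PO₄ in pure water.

Li₃PO₄(s) ⇌ 3 Li⁺(aq) + PO₄³⁻(aq)
Let s be the molar solubility. Then [Li⁺] = 3s and [PO₄³⁻] = s.
Ksp = [Li⁺]^3[PO₄³⁻] = (3s)^3 · s = 27s^4
27s^4 = 2.5×10⁻⁹  ⇒  s^4 = 9.3×10⁻¹¹
s = (9.3×10⁻¹¹)^(1/4) = 3.1×10⁻³ M

3.1×10⁻³ M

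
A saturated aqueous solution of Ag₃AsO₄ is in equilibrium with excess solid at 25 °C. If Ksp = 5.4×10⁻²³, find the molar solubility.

1.2×10⁻⁶ M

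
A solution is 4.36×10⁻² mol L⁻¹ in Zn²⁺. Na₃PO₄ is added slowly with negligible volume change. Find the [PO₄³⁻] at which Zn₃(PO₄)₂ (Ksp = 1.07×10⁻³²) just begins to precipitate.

Each salt precipitates once Q = Ksp for that salt.
Zn₃(PO₄)₂(s) ⇌ 3 Zn²⁺(aq) + 2 PO₄³⁻(aq)
Ksp = [Zn²⁺]^3[PO₄³⁻]^2 = [PO₄³⁻]^2(4.36×10⁻²)^3
[PO₄³⁻]^2 = 1.07×10⁻³² / (4.36×10⁻²)^3 = 1.29×10⁻²⁸
[PO₄³⁻] = 1.14×10⁻¹⁴ mol L⁻¹

1.14×10⁻¹⁴ M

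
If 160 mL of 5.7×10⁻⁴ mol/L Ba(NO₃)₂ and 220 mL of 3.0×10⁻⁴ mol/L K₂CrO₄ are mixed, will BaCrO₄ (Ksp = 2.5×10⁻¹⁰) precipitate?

Total volume after mixing = 160 + 220 = 380 mL.
[Ba²⁺] = (5.7×10⁻⁴)(160)/380 = 2.4×10⁻⁴ mol/L
[CrO₄²⁻] = (3.0×10⁻⁴)(220)/380 = 1.7×10⁻⁴ mol/L
Q = [Ba²⁺][CrO₄²⁻] = 4.2×10⁻⁸
Q = 4.2×10⁻⁸ > Ksp = 2.5×10⁻¹⁰, so the solution is supersaturated and BaCrO₄ precipitates.

Yes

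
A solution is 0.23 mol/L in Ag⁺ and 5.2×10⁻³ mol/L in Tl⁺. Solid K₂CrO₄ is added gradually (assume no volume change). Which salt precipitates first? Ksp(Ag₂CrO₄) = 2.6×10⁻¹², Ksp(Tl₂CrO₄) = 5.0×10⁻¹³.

Ag₂CrO₄

The threshold for precipitation is Q = Ksp.
For Ag₂CrO₄: [CrO₄²⁻] = (Ksp/[Ag⁺]^2) = 4.9×10⁻¹¹ mol/L
For Tl₂CrO₄: [CrO₄²⁻] = (Ksp/[Tl⁺]^2) = 1.8×10⁻⁸ mol/L
Since Ag₂CrO₄ needs less CrO₄²⁻ to reach saturation, it precipitates first.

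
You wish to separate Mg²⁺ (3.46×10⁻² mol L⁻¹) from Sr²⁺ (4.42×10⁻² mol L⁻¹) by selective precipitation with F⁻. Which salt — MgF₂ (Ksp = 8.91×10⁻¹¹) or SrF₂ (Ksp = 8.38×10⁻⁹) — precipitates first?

MgF₂

Precipitation of each salt begins when its ion product equals Ksp.
For MgF₂: [F⁻] = (Ksp/[Mg²⁺])^(1/2) = 5.07×10⁻⁵ mol L⁻¹
For SrF₂: [F⁻] = (Ksp/[Sr²⁺])^(1/2) = 4.35×10⁻⁴ mol L⁻¹
The smaller threshold [F⁻] is reached first, so MgF₂ precipitates first.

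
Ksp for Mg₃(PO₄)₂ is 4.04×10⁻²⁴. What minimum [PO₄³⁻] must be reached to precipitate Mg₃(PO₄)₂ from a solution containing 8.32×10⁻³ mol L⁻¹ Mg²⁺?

Precipitation of each salt begins when its ion product equals Ksp.
Mg₃(PO₄)₂(s) ⇌ 3 Mg²⁺(aq) + 2 PO₄³⁻(aq)
Ksp = [Mg²⁺]^3[PO₄³⁻]^2 = [PO₄³⁻]^2(8.32×10⁻³)^3
[PO₄³⁻]^2 = 4.04×10⁻²⁴ / (8.32×10⁻³)^3 = 7.01×10⁻¹⁸
[PO₄³⁻] = 2.65×10⁻⁹ mol L⁻¹

2.65×10⁻⁹ M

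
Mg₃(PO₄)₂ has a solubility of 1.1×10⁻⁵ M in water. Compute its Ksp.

Ksp = 1.7×10⁻²³

Mg₃(PO₄)₂(s) ⇌ 3 Mg²⁺(aq) + 2 PO₄³⁻(aq)
For each mole of Mg₃(PO₄)₂ that dissolves per liter, [Mg²⁺] = 3s and [PO₄³⁻] = 2s; let s denote this solubility.
Ksp = [Mg²⁺]^3[PO₄³⁻]^2 = (3s)^3 · (2s)^2 = 108s^5
Ksp = 108 × (1.1×10⁻⁵)^5 = 1.7×10⁻²³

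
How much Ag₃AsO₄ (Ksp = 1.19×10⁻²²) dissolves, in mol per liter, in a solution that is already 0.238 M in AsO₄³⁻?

2.65×10⁻⁸ M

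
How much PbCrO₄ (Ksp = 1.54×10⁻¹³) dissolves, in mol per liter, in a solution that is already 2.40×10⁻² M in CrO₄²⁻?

6.42×10⁻¹² M

PbCrO₄(s) ⇌ Pb²⁺(aq) + CrO₄²⁻(aq)
Let s be the solubility of PbCrO₄ here. The common ion gives [CrO₄²⁻] ≈ 2.40×10⁻² M, and [Pb²⁺] = s.
Ksp = [Pb²⁺][CrO₄²⁻] = s(2.40×10⁻²)
s = 1.54×10⁻¹³ / (2.40×10⁻²) = 6.42×10⁻¹²
s = 6.42×10⁻¹² M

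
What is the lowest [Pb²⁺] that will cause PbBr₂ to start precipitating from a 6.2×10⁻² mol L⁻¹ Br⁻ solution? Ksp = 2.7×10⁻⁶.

Each salt precipitates once Q = Ksp for that salt.
PbBr₂(s) ⇌ Pb²⁺(aq) + 2 Br⁻(aq)
Ksp = [Pb²⁺][Br⁻]^2 = [Pb²⁺](6.2×10⁻²)^2
[Pb²⁺] = 2.7×10⁻⁶ / (6.2×10⁻²)^2 = 7.0×10⁻⁴
[Pb²⁺] = 7.0×10⁻⁴ mol L⁻¹

7.0×10⁻⁴ M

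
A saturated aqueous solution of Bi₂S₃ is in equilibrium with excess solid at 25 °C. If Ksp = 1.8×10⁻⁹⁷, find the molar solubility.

1.8×10⁻²⁰ M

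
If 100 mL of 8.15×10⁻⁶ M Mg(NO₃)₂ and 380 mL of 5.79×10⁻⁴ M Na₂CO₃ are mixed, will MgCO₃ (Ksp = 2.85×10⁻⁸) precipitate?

No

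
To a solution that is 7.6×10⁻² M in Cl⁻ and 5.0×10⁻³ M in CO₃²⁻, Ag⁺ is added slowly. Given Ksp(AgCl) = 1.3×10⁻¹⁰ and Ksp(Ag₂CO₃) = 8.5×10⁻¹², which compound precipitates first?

Precipitation begins when Q = Ksp.
For AgCl: [Ag⁺] = (Ksp/[Cl⁻]) = 1.7×10⁻⁹ M
For Ag₂CO₃: [Ag⁺] = (Ksp/[CO₃²⁻])^(1/2) = 4.1×10⁻⁵ M
The smaller threshold [Ag⁺] is reached first, so AgCl precipitates first.

AgCl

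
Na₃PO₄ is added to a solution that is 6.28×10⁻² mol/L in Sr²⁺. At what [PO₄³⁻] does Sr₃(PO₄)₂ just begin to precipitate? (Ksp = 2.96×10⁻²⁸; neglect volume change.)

1.09×10⁻¹² M

Precipitation begins when Q = Ksp.
Sr₃(PO₄)₂(s) ⇌ 3 Sr²⁺(aq) + 2 PO₄³⁻(aq)
Ksp = [Sr²⁺]^3[PO₄³⁻]^2 = [PO₄³⁻]^2(6.28×10⁻²)^3
[PO₄³⁻]^2 = 2.96×10⁻²⁸ / (6.28×10⁻²)^3 = 1.20×10⁻²⁴
[PO₄³⁻] = 1.09×10⁻¹² mol/L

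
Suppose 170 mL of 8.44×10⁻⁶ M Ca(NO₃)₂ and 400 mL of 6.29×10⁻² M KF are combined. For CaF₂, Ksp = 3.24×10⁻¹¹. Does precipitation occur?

Yes

Total volume after mixing = 170 + 400 = 570 mL.
[Ca²⁺] = (8.44×10⁻⁶)(170)/570 = 2.52×10⁻⁶ M
[F⁻] = (6.29×10⁻²)(400)/570 = 4.41×10⁻² M
Q = [Ca²⁺][F⁻]^2 = 4.90×10⁻⁹
Q = 4.90×10⁻⁹ > Ksp = 3.24×10⁻¹¹, so the solution is supersaturated and CaF₂ precipitates.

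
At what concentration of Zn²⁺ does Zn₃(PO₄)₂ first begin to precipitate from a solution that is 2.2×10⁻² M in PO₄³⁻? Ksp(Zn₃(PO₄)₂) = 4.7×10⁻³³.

2.1×10⁻¹⁰ M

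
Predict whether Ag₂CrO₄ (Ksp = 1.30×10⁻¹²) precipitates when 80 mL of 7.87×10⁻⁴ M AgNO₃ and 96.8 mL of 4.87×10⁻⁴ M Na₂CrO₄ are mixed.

Yes

The combined volume is 176.8 mL.
[Ag⁺] = (7.87×10⁻⁴)(80)/176.8 = 3.56×10⁻⁴ M
[CrO₄²⁻] = (4.87×10⁻⁴)(96.8)/176.8 = 2.67×10⁻⁴ M
Q = [Ag⁺]^2[CrO₄²⁻] = 3.38×10⁻¹¹
Since Q (3.38×10⁻¹¹) exceeds Ksp (1.30×10⁻¹²), Ag₂CrO₄ will precipitate.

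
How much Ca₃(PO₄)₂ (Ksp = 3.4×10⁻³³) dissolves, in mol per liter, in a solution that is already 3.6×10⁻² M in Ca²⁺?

4.3×10⁻¹⁵ M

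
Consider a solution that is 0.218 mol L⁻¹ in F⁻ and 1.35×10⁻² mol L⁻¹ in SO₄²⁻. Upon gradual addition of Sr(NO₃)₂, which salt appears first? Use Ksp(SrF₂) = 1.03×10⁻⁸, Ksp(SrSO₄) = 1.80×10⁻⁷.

SrF₂

A salt starts to precipitate once the ion product Q reaches its Ksp.
For SrF₂: [Sr²⁺] = (Ksp/[F⁻]^2) = 2.17×10⁻⁷ mol L⁻¹
For SrSO₄: [Sr²⁺] = (Ksp/[SO₄²⁻]) = 1.33×10⁻⁵ mol L⁻¹
Since SrF₂ needs less Sr²⁺ to reach saturation, it precipitates first.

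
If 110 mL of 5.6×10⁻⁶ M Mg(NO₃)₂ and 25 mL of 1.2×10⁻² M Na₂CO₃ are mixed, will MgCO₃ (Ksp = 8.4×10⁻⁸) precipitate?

Total volume after mixing = 110 + 25 = 135 mL.
[Mg²⁺] = (5.6×10⁻⁶)(110)/135 = 4.6×10⁻⁶ M
[CO₃²⁻] = (1.2×10⁻²)(25)/135 = 2.2×10⁻³ M
Q = [Mg²⁺][CO₃²⁻] = 1.0×10⁻⁸
Since Q (1.0×10⁻⁸) is less than Ksp (8.4×10⁻⁸), no MgCO₃ precipitates.

No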